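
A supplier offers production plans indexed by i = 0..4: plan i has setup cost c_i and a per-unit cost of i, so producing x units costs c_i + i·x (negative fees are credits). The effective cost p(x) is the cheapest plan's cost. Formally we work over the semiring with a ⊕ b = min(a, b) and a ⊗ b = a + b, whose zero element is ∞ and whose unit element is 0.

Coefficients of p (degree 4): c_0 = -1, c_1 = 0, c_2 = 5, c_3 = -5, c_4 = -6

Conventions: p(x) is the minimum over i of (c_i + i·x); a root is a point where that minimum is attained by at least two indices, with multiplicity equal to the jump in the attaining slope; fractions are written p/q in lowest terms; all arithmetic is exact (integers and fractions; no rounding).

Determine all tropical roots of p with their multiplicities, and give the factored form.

hull edge (i=0, c=-1) to (i=3, c=-5): slope -4/3, span 3
hull edge (i=3, c=-5) to (i=4, c=-6): slope -1, span 1
Factored form: p(x) = -6 ⊗ (x ⊕ 1) ⊗ (x ⊕ 4/3) ⊗ (x ⊕ 4/3) ⊗ (x ⊕ 4/3)
Answer: roots = 1 (mult 1), 4/3 (mult 3)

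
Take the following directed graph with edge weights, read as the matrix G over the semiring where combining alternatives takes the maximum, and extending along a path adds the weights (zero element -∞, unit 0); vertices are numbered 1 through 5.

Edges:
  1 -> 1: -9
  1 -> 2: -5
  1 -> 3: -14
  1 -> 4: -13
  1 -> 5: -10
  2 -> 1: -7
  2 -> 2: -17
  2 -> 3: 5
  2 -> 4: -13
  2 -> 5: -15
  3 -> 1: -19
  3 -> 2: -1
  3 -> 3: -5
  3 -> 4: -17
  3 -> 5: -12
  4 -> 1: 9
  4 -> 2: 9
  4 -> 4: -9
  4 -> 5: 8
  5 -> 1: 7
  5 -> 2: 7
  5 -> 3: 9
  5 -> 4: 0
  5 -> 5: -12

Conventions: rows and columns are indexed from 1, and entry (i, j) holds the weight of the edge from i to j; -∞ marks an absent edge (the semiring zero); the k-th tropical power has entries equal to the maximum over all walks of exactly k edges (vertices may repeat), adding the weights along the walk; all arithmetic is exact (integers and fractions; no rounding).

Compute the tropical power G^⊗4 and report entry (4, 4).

G^⊗2:
  [-3, -3, 0, -10, -5]
  [-4, 4, 0, -12, -5]
  [-5, -5, 4, -12, -9]
  [15, 15, 17, 8, -1]
  [9, 9, 12, -6, 8]
G^⊗3:
  [2, 2, 4, -5, -2]
  [2, 2, 9, -5, -4]
  [-2, 3, 0, -9, -4]
  [17, 17, 20, 2, 16]
  [15, 15, 17, 8, 2]
G^⊗4:
  [5, 5, 7, -2, 3]
  [4, 8, 7, -4, 3]
  [3, 3, 8, -4, -1]
  [23, 23, 25, 16, 10]
  [17, 17, 20, 2, 16]
Key observation: the optimum is the walk 4->5->4->5->4, with weight 8 + 0 + 8 + 0 = 16.
Optimal value attained by: walk 4->5->4->5->4.
Answer: (G^⊗4)[4][4] = 16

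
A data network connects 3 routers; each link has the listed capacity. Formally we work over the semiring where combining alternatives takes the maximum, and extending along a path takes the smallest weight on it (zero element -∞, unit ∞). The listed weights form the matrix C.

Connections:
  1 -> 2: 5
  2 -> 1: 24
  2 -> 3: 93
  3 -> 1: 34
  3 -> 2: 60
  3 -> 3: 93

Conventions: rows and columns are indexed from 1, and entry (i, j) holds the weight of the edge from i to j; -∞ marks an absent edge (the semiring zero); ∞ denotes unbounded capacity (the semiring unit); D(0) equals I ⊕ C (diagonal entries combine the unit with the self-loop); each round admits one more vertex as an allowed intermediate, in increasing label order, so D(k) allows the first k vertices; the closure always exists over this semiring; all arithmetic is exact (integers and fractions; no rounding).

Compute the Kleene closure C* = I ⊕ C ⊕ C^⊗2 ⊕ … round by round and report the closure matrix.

D(0):
  [∞, 5, -∞]
  [24, ∞, 93]
  [34, 60, ∞]
D(1):
  [∞, 5, -∞]
  [24, ∞, 93]
  [34, 60, ∞]
D(2):
  [∞, 5, 5]
  [24, ∞, 93]
  [34, 60, ∞]
D(3):
  [∞, 5, 5]
  [34, ∞, 93]
  [34, 60, ∞]
Answer: C* = [[∞, 5, 5], [34, ∞, 93], [34, 60, ∞]]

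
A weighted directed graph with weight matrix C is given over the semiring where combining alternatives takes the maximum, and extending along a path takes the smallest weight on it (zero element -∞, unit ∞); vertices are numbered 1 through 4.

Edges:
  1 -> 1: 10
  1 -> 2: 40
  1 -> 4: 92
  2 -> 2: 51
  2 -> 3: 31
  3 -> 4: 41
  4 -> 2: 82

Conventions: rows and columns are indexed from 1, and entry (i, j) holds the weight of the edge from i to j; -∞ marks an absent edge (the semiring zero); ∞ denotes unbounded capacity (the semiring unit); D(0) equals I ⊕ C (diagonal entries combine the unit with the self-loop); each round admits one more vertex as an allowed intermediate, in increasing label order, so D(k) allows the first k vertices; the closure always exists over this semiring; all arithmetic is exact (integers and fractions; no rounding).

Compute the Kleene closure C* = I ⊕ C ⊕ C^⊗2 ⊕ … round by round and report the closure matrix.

D(0):
  [∞, 40, -∞, 92]
  [-∞, ∞, 31, -∞]
  [-∞, -∞, ∞, 41]
  [-∞, 82, -∞, ∞]
D(1):
  [∞, 40, -∞, 92]
  [-∞, ∞, 31, -∞]
  [-∞, -∞, ∞, 41]
  [-∞, 82, -∞, ∞]
D(2):
  [∞, 40, 31, 92]
  [-∞, ∞, 31, -∞]
  [-∞, -∞, ∞, 41]
  [-∞, 82, 31, ∞]
D(3):
  [∞, 40, 31, 92]
  [-∞, ∞, 31, 31]
  [-∞, -∞, ∞, 41]
  [-∞, 82, 31, ∞]
D(4):
  [∞, 82, 31, 92]
  [-∞, ∞, 31, 31]
  [-∞, 41, ∞, 41]
  [-∞, 82, 31, ∞]
Answer: C* = [[∞, 82, 31, 92], [-∞, ∞, 31, 31], [-∞, 41, ∞, 41], [-∞, 82, 31, ∞]]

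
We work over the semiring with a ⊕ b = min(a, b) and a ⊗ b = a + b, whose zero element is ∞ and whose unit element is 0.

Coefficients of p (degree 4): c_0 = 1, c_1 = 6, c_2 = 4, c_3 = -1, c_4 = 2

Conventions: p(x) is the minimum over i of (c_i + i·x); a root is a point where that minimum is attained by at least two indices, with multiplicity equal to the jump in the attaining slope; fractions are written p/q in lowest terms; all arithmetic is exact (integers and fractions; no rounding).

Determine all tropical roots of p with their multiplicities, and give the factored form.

hull edge (i=0, c=1) to (i=3, c=-1): slope -2/3, span 3
hull edge (i=3, c=-1) to (i=4, c=2): slope 3, span 1
Factored form: p(x) = 2 ⊗ (x ⊕ (-3)) ⊗ (x ⊕ 2/3) ⊗ (x ⊕ 2/3) ⊗ (x ⊕ 2/3)
Answer: roots = -3 (mult 1), 2/3 (mult 3)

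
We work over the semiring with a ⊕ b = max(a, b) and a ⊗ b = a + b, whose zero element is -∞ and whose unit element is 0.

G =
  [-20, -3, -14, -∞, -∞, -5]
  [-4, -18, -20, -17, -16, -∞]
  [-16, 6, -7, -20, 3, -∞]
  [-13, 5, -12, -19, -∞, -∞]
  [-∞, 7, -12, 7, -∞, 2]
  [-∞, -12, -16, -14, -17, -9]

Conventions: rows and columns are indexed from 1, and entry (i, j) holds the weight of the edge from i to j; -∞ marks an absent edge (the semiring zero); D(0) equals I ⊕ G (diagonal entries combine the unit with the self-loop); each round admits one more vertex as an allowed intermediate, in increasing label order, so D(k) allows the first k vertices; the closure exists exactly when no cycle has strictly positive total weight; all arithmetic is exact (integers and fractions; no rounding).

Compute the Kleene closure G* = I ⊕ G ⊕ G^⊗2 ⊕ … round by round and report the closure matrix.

D(0):
  [0, -3, -14, -∞, -∞, -5]
  [-4, 0, -20, -17, -16, -∞]
  [-16, 6, 0, -20, 3, -∞]
  [-13, 5, -12, 0, -∞, -∞]
  [-∞, 7, -12, 7, 0, 2]
  [-∞, -12, -16, -14, -17, 0]
D(1):
  [0, -3, -14, -∞, -∞, -5]
  [-4, 0, -18, -17, -16, -9]
  [-16, 6, 0, -20, 3, -21]
  [-13, 5, -12, 0, -∞, -18]
  [-∞, 7, -12, 7, 0, 2]
  [-∞, -12, -16, -14, -17, 0]
D(2):
  [0, -3, -14, -20, -19, -5]
  [-4, 0, -18, -17, -16, -9]
  [2, 6, 0, -11, 3, -3]
  [1, 5, -12, 0, -11, -4]
  [3, 7, -11, 7, 0, 2]
  [-16, -12, -16, -14, -17, 0]
D(3):
  [0, -3, -14, -20, -11, -5]
  [-4, 0, -18, -17, -15, -9]
  [2, 6, 0, -11, 3, -3]
  [1, 5, -12, 0, -9, -4]
  [3, 7, -11, 7, 0, 2]
  [-14, -10, -16, -14, -13, 0]
D(4):
  [0, -3, -14, -20, -11, -5]
  [-4, 0, -18, -17, -15, -9]
  [2, 6, 0, -11, 3, -3]
  [1, 5, -12, 0, -9, -4]
  [8, 12, -5, 7, 0, 3]
  [-13, -9, -16, -14, -13, 0]
D(5):
  [0, 1, -14, -4, -11, -5]
  [-4, 0, -18, -8, -15, -9]
  [11, 15, 0, 10, 3, 6]
  [1, 5, -12, 0, -9, -4]
  [8, 12, -5, 7, 0, 3]
  [-5, -1, -16, -6, -13, 0]
D(6):
  [0, 1, -14, -4, -11, -5]
  [-4, 0, -18, -8, -15, -9]
  [11, 15, 0, 10, 3, 6]
  [1, 5, -12, 0, -9, -4]
  [8, 12, -5, 7, 0, 3]
  [-5, -1, -16, -6, -13, 0]
Answer: G* = [[0, 1, -14, -4, -11, -5], [-4, 0, -18, -8, -15, -9], [11, 15, 0, 10, 3, 6], [1, 5, -12, 0, -9, -4], [8, 12, -5, 7, 0, 3], [-5, -1, -16, -6, -13, 0]]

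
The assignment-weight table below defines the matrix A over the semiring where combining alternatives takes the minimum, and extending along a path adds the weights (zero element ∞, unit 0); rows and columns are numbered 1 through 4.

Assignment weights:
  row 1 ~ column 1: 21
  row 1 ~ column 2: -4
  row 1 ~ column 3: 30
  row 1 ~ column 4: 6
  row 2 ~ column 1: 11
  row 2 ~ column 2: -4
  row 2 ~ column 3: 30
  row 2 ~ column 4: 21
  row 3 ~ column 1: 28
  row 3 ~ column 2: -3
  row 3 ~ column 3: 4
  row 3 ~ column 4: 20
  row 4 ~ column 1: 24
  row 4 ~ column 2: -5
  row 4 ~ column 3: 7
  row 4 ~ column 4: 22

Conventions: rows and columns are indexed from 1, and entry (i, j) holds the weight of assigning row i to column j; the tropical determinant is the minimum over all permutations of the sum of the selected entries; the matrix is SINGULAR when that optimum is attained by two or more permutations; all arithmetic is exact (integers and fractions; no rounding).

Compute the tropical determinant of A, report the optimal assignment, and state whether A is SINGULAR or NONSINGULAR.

σ = (1, 2, 3, 4): 21 + (-4) + 4 + 22 = 43
σ = (1, 2, 4, 3): 21 + (-4) + 20 + 7 = 44
σ = (1, 3, 2, 4): 21 + 30 + (-3) + 22 = 70
σ = (1, 3, 4, 2): 21 + 30 + 20 + (-5) = 66
σ = (1, 4, 2, 3): 21 + 21 + (-3) + 7 = 46
σ = (1, 4, 3, 2): 21 + 21 + 4 + (-5) = 41
σ = (2, 1, 3, 4): (-4) + 11 + 4 + 22 = 33
σ = (2, 1, 4, 3): (-4) + 11 + 20 + 7 = 34
σ = (2, 3, 1, 4): (-4) + 30 + 28 + 22 = 76
σ = (2, 3, 4, 1): (-4) + 30 + 20 + 24 = 70
σ = (2, 4, 1, 3): (-4) + 21 + 28 + 7 = 52
σ = (2, 4, 3, 1): (-4) + 21 + 4 + 24 = 45
σ = (3, 1, 2, 4): 30 + 11 + (-3) + 22 = 60
σ = (3, 1, 4, 2): 30 + 11 + 20 + (-5) = 56
σ = (3, 2, 1, 4): 30 + (-4) + 28 + 22 = 76
σ = (3, 2, 4, 1): 30 + (-4) + 20 + 24 = 70
σ = (3, 4, 1, 2): 30 + 21 + 28 + (-5) = 74
σ = (3, 4, 2, 1): 30 + 21 + (-3) + 24 = 72
σ = (4, 1, 2, 3): 6 + 11 + (-3) + 7 = 21
σ = (4, 1, 3, 2): 6 + 11 + 4 + (-5) = 16
σ = (4, 2, 1, 3): 6 + (-4) + 28 + 7 = 37
σ = (4, 2, 3, 1): 6 + (-4) + 4 + 24 = 30
σ = (4, 3, 1, 2): 6 + 30 + 28 + (-5) = 59
σ = (4, 3, 2, 1): 6 + 30 + (-3) + 24 = 57
Optimal value attained by: σ = (4, 1, 3, 2).
Answer: det⊕(A) = 16; verdict: NONSINGULAR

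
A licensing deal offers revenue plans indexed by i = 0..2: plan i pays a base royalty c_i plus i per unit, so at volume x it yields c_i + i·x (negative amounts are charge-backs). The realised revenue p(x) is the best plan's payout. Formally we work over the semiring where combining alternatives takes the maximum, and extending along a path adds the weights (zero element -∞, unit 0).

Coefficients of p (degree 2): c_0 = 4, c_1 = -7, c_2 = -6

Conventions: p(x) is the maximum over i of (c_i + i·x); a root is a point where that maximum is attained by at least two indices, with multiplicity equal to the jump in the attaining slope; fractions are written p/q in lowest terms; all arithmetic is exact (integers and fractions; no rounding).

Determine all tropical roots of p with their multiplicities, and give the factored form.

hull edge (i=0, c=4) to (i=2, c=-6): slope -5, span 2
Factored form: p(x) = -6 ⊗ (x ⊕ 5) ⊗ (x ⊕ 5)
Answer: roots = 5 (mult 2)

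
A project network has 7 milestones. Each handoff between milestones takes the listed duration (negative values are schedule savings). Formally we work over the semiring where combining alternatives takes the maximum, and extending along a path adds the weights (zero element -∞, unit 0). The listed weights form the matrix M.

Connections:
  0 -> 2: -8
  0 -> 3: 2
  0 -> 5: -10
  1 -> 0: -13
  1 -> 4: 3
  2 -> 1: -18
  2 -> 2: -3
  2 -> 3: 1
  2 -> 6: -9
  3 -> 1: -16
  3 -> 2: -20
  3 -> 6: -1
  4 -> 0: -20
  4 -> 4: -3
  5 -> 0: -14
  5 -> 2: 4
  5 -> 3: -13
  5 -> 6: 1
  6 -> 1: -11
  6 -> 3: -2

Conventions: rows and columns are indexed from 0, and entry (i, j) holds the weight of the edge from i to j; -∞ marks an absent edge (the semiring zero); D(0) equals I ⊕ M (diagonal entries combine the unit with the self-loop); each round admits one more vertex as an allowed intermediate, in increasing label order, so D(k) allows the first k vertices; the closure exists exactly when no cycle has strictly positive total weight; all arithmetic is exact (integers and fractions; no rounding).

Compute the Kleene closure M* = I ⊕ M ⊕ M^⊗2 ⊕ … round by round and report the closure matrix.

D(0):
  [0, -∞, -8, 2, -∞, -10, -∞]
  [-13, 0, -∞, -∞, 3, -∞, -∞]
  [-∞, -18, 0, 1, -∞, -∞, -9]
  [-∞, -16, -20, 0, -∞, -∞, -1]
  [-20, -∞, -∞, -∞, 0, -∞, -∞]
  [-14, -∞, 4, -13, -∞, 0, 1]
  [-∞, -11, -∞, -2, -∞, -∞, 0]
D(1):
  [0, -∞, -8, 2, -∞, -10, -∞]
  [-13, 0, -21, -11, 3, -23, -∞]
  [-∞, -18, 0, 1, -∞, -∞, -9]
  [-∞, -16, -20, 0, -∞, -∞, -1]
  [-20, -∞, -28, -18, 0, -30, -∞]
  [-14, -∞, 4, -12, -∞, 0, 1]
  [-∞, -11, -∞, -2, -∞, -∞, 0]
D(2):
  [0, -∞, -8, 2, -∞, -10, -∞]
  [-13, 0, -21, -11, 3, -23, -∞]
  [-31, -18, 0, 1, -15, -41, -9]
  [-29, -16, -20, 0, -13, -39, -1]
  [-20, -∞, -28, -18, 0, -30, -∞]
  [-14, -∞, 4, -12, -∞, 0, 1]
  [-24, -11, -32, -2, -8, -34, 0]
D(3):
  [0, -26, -8, 2, -23, -10, -17]
  [-13, 0, -21, -11, 3, -23, -30]
  [-31, -18, 0, 1, -15, -41, -9]
  [-29, -16, -20, 0, -13, -39, -1]
  [-20, -46, -28, -18, 0, -30, -37]
  [-14, -14, 4, 5, -11, 0, 1]
  [-24, -11, -32, -2, -8, -34, 0]
D(4):
  [0, -14, -8, 2, -11, -10, 1]
  [-13, 0, -21, -11, 3, -23, -12]
  [-28, -15, 0, 1, -12, -38, 0]
  [-29, -16, -20, 0, -13, -39, -1]
  [-20, -34, -28, -18, 0, -30, -19]
  [-14, -11, 4, 5, -8, 0, 4]
  [-24, -11, -22, -2, -8, -34, 0]
D(5):
  [0, -14, -8, 2, -11, -10, 1]
  [-13, 0, -21, -11, 3, -23, -12]
  [-28, -15, 0, 1, -12, -38, 0]
  [-29, -16, -20, 0, -13, -39, -1]
  [-20, -34, -28, -18, 0, -30, -19]
  [-14, -11, 4, 5, -8, 0, 4]
  [-24, -11, -22, -2, -8, -34, 0]
D(6):
  [0, -14, -6, 2, -11, -10, 1]
  [-13, 0, -19, -11, 3, -23, -12]
  [-28, -15, 0, 1, -12, -38, 0]
  [-29, -16, -20, 0, -13, -39, -1]
  [-20, -34, -26, -18, 0, -30, -19]
  [-14, -11, 4, 5, -8, 0, 4]
  [-24, -11, -22, -2, -8, -34, 0]
D(7):
  [0, -10, -6, 2, -7, -10, 1]
  [-13, 0, -19, -11, 3, -23, -12]
  [-24, -11, 0, 1, -8, -34, 0]
  [-25, -12, -20, 0, -9, -35, -1]
  [-20, -30, -26, -18, 0, -30, -19]
  [-14, -7, 4, 5, -4, 0, 4]
  [-24, -11, -22, -2, -8, -34, 0]
Answer: M* = [[0, -10, -6, 2, -7, -10, 1], [-13, 0, -19, -11, 3, -23, -12], [-24, -11, 0, 1, -8, -34, 0], [-25, -12, -20, 0, -9, -35, -1], [-20, -30, -26, -18, 0, -30, -19], [-14, -7, 4, 5, -4, 0, 4], [-24, -11, -22, -2, -8, -34, 0]]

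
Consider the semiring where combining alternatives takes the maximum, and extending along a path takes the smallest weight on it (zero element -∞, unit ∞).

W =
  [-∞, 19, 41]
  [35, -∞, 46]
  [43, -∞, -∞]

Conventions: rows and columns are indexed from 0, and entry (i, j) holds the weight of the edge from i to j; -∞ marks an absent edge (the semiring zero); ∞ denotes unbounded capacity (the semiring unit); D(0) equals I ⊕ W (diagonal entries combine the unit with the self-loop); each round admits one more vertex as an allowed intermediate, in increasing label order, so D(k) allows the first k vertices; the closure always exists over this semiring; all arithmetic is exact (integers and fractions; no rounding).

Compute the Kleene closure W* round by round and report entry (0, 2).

D(0):
  [∞, 19, 41]
  [35, ∞, 46]
  [43, -∞, ∞]
D(1):
  [∞, 19, 41]
  [35, ∞, 46]
  [43, 19, ∞]
D(2):
  [∞, 19, 41]
  [35, ∞, 46]
  [43, 19, ∞]
D(3):
  [∞, 19, 41]
  [43, ∞, 46]
  [43, 19, ∞]
Answer: W*[0][2] = 41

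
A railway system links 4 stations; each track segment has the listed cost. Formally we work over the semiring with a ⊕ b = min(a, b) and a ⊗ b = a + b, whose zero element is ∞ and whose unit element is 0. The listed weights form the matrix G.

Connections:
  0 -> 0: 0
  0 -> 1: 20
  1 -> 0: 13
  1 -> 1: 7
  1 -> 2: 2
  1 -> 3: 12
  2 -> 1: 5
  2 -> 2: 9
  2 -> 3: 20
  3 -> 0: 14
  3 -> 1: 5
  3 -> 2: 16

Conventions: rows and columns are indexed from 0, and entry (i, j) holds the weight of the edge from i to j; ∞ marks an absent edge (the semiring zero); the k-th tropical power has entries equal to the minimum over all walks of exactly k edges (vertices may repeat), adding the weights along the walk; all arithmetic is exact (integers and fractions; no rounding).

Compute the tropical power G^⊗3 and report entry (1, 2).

G^⊗2:
  [0, 20, 22, 32]
  [13, 7, 9, 19]
  [18, 12, 7, 17]
  [14, 12, 7, 17]
G^⊗3:
  [0, 20, 22, 32]
  [13, 14, 9, 19]
  [18, 12, 14, 24]
  [14, 12, 14, 24]
Key observation: the optimum is the walk 1->2->1->2, with weight 2 + 5 + 2 = 9.
Optimal value attained by: walk 1->2->1->2.
Answer: (G^⊗3)[1][2] = 9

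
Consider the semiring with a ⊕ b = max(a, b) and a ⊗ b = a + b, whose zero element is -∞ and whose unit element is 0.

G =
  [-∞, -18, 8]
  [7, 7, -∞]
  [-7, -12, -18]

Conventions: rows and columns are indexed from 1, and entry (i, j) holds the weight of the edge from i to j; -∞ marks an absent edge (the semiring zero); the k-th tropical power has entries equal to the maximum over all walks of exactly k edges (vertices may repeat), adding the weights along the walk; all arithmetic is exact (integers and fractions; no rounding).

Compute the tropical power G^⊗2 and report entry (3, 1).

G^⊗2:
  [1, -4, -10]
  [14, 14, 15]
  [-5, -5, 1]
Key observation: the optimum is the walk 3->2->1, with weight (-12) + 7 = -5.
Optimal value attained by: walk 3->2->1.
Answer: (G^⊗2)[3][1] = -5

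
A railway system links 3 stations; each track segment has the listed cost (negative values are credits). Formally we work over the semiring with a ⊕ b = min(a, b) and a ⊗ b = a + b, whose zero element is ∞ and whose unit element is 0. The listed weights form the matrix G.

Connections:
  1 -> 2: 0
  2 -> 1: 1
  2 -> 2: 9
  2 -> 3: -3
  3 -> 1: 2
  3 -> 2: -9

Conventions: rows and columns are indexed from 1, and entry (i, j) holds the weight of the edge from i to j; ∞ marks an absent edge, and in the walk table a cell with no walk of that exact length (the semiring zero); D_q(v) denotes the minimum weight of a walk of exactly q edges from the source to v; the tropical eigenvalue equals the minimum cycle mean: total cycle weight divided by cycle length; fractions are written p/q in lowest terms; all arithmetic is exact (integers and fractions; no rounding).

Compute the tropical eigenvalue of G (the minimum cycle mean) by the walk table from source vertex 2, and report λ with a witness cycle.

q=0: [∞, 0, ∞]
q=1: [1, 9, -3]
q=2: [-1, -12, 6]
q=3: [-11, -3, -15]
Optimal cycle mean attained by: cycle 2->3->2, total (-3) + (-9), length 2.
Answer: λ = -6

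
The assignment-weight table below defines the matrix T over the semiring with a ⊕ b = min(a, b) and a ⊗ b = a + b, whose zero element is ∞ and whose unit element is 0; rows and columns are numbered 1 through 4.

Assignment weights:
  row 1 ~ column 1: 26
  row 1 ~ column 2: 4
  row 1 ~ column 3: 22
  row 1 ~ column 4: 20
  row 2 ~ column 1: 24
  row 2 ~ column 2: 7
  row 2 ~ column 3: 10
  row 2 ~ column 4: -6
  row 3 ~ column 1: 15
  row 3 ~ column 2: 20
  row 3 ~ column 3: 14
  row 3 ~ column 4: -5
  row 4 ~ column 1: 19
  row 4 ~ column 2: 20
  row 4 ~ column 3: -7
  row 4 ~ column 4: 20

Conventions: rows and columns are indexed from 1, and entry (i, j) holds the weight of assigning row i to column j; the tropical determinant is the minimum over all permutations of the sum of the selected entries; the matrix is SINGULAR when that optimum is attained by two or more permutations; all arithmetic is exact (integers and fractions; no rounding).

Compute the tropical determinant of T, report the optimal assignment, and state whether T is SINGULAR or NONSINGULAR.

σ = (1, 2, 3, 4): 26 + 7 + 14 + 20 = 67
σ = (1, 2, 4, 3): 26 + 7 + (-5) + (-7) = 21
σ = (1, 3, 2, 4): 26 + 10 + 20 + 20 = 76
σ = (1, 3, 4, 2): 26 + 10 + (-5) + 20 = 51
σ = (1, 4, 2, 3): 26 + (-6) + 20 + (-7) = 33
σ = (1, 4, 3, 2): 26 + (-6) + 14 + 20 = 54
σ = (2, 1, 3, 4): 4 + 24 + 14 + 20 = 62
σ = (2, 1, 4, 3): 4 + 24 + (-5) + (-7) = 16
σ = (2, 3, 1, 4): 4 + 10 + 15 + 20 = 49
σ = (2, 3, 4, 1): 4 + 10 + (-5) + 19 = 28
σ = (2, 4, 1, 3): 4 + (-6) + 15 + (-7) = 6
σ = (2, 4, 3, 1): 4 + (-6) + 14 + 19 = 31
σ = (3, 1, 2, 4): 22 + 24 + 20 + 20 = 86
σ = (3, 1, 4, 2): 22 + 24 + (-5) + 20 = 61
σ = (3, 2, 1, 4): 22 + 7 + 15 + 20 = 64
σ = (3, 2, 4, 1): 22 + 7 + (-5) + 19 = 43
σ = (3, 4, 1, 2): 22 + (-6) + 15 + 20 = 51
σ = (3, 4, 2, 1): 22 + (-6) + 20 + 19 = 55
σ = (4, 1, 2, 3): 20 + 24 + 20 + (-7) = 57
σ = (4, 1, 3, 2): 20 + 24 + 14 + 20 = 78
σ = (4, 2, 1, 3): 20 + 7 + 15 + (-7) = 35
σ = (4, 2, 3, 1): 20 + 7 + 14 + 19 = 60
σ = (4, 3, 1, 2): 20 + 10 + 15 + 20 = 65
σ = (4, 3, 2, 1): 20 + 10 + 20 + 19 = 69
Optimal value attained by: σ = (2, 4, 1, 3).
Answer: det⊕(T) = 6; verdict: NONSINGULAR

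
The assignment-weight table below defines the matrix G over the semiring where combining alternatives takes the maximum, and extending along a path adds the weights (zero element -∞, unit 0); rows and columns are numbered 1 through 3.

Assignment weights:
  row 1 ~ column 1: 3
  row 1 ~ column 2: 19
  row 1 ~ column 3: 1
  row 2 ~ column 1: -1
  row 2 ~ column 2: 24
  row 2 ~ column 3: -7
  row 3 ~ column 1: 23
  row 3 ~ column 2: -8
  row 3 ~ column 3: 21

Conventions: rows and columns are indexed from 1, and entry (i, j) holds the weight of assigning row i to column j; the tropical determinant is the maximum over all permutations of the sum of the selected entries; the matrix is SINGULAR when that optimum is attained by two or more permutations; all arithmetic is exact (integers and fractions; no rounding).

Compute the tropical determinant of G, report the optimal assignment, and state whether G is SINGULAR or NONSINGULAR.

σ = (1, 2, 3): 3 + 24 + 21 = 48
σ = (1, 3, 2): 3 + (-7) + (-8) = -12
σ = (2, 1, 3): 19 + (-1) + 21 = 39
σ = (2, 3, 1): 19 + (-7) + 23 = 35
σ = (3, 1, 2): 1 + (-1) + (-8) = -8
σ = (3, 2, 1): 1 + 24 + 23 = 48
Optimal value attained by: σ = (1, 2, 3).
Answer: det⊕(G) = 48; verdict: SINGULAR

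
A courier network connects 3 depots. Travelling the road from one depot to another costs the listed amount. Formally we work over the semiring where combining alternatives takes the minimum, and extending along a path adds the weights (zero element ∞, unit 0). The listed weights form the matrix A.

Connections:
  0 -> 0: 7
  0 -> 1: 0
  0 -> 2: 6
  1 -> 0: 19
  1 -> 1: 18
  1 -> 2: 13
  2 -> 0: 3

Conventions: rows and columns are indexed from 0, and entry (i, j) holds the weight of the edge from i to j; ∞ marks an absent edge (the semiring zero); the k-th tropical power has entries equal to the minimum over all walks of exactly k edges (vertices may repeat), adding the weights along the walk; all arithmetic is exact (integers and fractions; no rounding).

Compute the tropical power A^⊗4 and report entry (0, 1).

A^⊗2:
  [9, 7, 13]
  [16, 19, 25]
  [10, 3, 9]
A^⊗3:
  [16, 9, 15]
  [23, 16, 22]
  [12, 10, 16]
A^⊗4:
  [18, 16, 22]
  [25, 23, 29]
  [19, 12, 18]
Key observation: the optimum is the walk 0->0->2->0->1, with weight 7 + 6 + 3 + 0 = 16.
Optimal value attained by: walk 0->0->2->0->1.
Answer: (A^⊗4)[0][1] = 16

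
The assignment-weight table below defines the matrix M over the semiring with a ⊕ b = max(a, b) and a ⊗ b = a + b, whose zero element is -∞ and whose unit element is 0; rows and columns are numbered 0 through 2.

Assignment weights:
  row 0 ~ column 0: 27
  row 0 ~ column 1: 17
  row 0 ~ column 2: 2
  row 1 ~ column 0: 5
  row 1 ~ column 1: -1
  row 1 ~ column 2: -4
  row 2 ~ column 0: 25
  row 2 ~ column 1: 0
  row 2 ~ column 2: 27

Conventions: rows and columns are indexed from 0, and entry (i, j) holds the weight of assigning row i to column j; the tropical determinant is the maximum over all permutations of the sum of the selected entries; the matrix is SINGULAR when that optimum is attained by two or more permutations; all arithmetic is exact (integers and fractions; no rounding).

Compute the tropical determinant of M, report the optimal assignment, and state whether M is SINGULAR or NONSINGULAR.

σ = (0, 1, 2): 27 + (-1) + 27 = 53
σ = (0, 2, 1): 27 + (-4) + 0 = 23
σ = (1, 0, 2): 17 + 5 + 27 = 49
σ = (1, 2, 0): 17 + (-4) + 25 = 38
σ = (2, 0, 1): 2 + 5 + 0 = 7
σ = (2, 1, 0): 2 + (-1) + 25 = 26
Optimal value attained by: σ = (0, 1, 2).
Answer: det⊕(M) = 53; verdict: NONSINGULAR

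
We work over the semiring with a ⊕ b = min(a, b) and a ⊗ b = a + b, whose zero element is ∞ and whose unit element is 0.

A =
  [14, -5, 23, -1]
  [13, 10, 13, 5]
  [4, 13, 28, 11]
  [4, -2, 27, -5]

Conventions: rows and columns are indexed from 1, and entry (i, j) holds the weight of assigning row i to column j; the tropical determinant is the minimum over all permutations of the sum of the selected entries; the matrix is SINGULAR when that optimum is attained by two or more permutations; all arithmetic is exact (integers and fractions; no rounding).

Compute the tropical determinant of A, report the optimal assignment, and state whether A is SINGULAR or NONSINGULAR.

σ = (1, 2, 3, 4): 14 + 10 + 28 + (-5) = 47
σ = (1, 2, 4, 3): 14 + 10 + 11 + 27 = 62
σ = (1, 3, 2, 4): 14 + 13 + 13 + (-5) = 35
σ = (1, 3, 4, 2): 14 + 13 + 11 + (-2) = 36
σ = (1, 4, 2, 3): 14 + 5 + 13 + 27 = 59
σ = (1, 4, 3, 2): 14 + 5 + 28 + (-2) = 45
σ = (2, 1, 3, 4): (-5) + 13 + 28 + (-5) = 31
σ = (2, 1, 4, 3): (-5) + 13 + 11 + 27 = 46
σ = (2, 3, 1, 4): (-5) + 13 + 4 + (-5) = 7
σ = (2, 3, 4, 1): (-5) + 13 + 11 + 4 = 23
σ = (2, 4, 1, 3): (-5) + 5 + 4 + 27 = 31
σ = (2, 4, 3, 1): (-5) + 5 + 28 + 4 = 32
σ = (3, 1, 2, 4): 23 + 13 + 13 + (-5) = 44
σ = (3, 1, 4, 2): 23 + 13 + 11 + (-2) = 45
σ = (3, 2, 1, 4): 23 + 10 + 4 + (-5) = 32
σ = (3, 2, 4, 1): 23 + 10 + 11 + 4 = 48
σ = (3, 4, 1, 2): 23 + 5 + 4 + (-2) = 30
σ = (3, 4, 2, 1): 23 + 5 + 13 + 4 = 45
σ = (4, 1, 2, 3): (-1) + 13 + 13 + 27 = 52
σ = (4, 1, 3, 2): (-1) + 13 + 28 + (-2) = 38
σ = (4, 2, 1, 3): (-1) + 10 + 4 + 27 = 40
σ = (4, 2, 3, 1): (-1) + 10 + 28 + 4 = 41
σ = (4, 3, 1, 2): (-1) + 13 + 4 + (-2) = 14
σ = (4, 3, 2, 1): (-1) + 13 + 13 + 4 = 29
Optimal value attained by: σ = (2, 3, 1, 4).
Answer: det⊕(A) = 7; verdict: NONSINGULAR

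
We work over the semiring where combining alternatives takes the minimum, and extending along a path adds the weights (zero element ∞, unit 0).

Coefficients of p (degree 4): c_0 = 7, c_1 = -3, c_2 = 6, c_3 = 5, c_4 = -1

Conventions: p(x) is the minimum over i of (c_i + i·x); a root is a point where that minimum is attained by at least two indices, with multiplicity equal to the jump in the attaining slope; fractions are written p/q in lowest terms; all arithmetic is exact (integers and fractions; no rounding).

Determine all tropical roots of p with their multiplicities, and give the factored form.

hull edge (i=0, c=7) to (i=1, c=-3): slope -10, span 1
hull edge (i=1, c=-3) to (i=4, c=-1): slope 2/3, span 3
Factored form: p(x) = -1 ⊗ (x ⊕ (-2/3)) ⊗ (x ⊕ (-2/3)) ⊗ (x ⊕ (-2/3)) ⊗ (x ⊕ 10)
Answer: roots = -2/3 (mult 3), 10 (mult 1)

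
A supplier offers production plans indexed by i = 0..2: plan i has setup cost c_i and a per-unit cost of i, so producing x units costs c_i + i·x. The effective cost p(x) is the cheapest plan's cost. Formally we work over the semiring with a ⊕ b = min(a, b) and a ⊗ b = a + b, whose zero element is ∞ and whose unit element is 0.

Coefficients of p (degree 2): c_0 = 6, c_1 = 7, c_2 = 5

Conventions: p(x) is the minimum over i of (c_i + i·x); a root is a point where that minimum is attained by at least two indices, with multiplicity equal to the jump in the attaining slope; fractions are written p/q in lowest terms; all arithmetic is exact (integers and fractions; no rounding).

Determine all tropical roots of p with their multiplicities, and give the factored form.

hull edge (i=0, c=6) to (i=2, c=5): slope -1/2, span 2
Factored form: p(x) = 5 ⊗ (x ⊕ 1/2) ⊗ (x ⊕ 1/2)
Answer: roots = 1/2 (mult 2)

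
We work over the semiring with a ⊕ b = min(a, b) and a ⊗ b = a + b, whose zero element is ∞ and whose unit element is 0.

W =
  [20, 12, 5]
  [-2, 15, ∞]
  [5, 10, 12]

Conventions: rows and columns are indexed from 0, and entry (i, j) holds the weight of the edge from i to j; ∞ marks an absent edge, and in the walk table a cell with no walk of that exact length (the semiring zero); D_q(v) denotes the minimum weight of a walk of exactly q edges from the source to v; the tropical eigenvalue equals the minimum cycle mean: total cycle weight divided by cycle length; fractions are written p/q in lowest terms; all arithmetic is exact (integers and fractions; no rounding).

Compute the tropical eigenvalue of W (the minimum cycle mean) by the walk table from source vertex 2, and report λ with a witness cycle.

q=0: [∞, ∞, 0]
q=1: [5, 10, 12]
q=2: [8, 17, 10]
q=3: [15, 20, 13]
Optimal cycle mean attained by: cycle 0->2->1->0, total 5 + 10 + (-2), length 3.
Answer: λ = 13/3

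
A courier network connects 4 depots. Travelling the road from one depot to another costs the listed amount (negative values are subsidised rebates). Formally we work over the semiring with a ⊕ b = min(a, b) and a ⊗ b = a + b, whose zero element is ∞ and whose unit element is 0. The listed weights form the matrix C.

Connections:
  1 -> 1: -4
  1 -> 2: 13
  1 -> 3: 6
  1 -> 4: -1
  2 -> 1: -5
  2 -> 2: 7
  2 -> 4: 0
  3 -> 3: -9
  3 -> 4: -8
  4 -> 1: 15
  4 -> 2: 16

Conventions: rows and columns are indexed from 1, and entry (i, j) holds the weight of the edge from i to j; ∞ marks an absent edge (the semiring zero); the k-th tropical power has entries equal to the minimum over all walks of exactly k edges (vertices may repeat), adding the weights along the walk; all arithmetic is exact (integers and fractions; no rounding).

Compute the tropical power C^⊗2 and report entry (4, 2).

C^⊗2:
  [-8, 9, -3, -5]
  [-9, 8, 1, -6]
  [7, 8, -18, -17]
  [11, 23, 21, 14]
Key observation: the optimum is the walk 4->2->2, with weight 16 + 7 = 23.
Optimal value attained by: walk 4->2->2.
Answer: (C^⊗2)[4][2] = 23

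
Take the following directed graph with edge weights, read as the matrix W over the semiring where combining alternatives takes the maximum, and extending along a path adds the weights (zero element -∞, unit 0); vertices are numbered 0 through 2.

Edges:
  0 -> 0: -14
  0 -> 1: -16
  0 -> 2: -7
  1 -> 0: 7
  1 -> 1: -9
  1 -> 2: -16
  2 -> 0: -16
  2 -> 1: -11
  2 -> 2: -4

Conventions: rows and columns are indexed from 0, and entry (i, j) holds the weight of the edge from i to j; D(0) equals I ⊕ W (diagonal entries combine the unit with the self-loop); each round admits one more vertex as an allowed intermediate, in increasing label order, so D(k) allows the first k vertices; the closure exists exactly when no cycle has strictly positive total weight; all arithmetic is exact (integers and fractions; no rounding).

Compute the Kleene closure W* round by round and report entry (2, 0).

D(0):
  [0, -16, -7]
  [7, 0, -16]
  [-16, -11, 0]
D(1):
  [0, -16, -7]
  [7, 0, 0]
  [-16, -11, 0]
D(2):
  [0, -16, -7]
  [7, 0, 0]
  [-4, -11, 0]
D(3):
  [0, -16, -7]
  [7, 0, 0]
  [-4, -11, 0]
Answer: W*[2][0] = -4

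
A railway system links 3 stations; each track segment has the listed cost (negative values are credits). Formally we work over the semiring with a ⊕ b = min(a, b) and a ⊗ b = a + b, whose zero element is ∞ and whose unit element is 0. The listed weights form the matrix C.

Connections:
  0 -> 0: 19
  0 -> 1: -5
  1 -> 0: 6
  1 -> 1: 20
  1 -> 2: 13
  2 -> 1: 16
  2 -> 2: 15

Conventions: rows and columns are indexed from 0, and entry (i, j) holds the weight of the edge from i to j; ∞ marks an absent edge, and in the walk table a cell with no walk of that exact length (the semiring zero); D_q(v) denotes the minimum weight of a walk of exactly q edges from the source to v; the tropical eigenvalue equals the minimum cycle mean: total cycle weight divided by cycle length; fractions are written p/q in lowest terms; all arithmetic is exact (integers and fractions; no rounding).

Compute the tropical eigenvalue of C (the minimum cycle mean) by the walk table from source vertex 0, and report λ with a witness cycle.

q=0: [0, ∞, ∞]
q=1: [19, -5, ∞]
q=2: [1, 14, 8]
q=3: [20, -4, 23]
Optimal cycle mean attained by: cycle 0->1->0, total (-5) + 6, length 2.
Answer: λ = 1/2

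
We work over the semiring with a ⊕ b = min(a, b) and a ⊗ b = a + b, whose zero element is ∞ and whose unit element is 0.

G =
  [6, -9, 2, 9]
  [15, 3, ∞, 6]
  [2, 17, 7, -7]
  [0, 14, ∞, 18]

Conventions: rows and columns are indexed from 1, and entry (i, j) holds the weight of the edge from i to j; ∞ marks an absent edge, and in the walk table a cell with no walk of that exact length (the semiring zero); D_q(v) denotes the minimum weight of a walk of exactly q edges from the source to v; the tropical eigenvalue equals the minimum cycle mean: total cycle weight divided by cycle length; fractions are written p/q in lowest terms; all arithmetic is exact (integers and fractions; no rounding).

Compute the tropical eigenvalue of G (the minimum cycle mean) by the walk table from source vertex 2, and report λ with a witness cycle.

q=0: [∞, 0, ∞, ∞]
q=1: [15, 3, ∞, 6]
q=2: [6, 6, 17, 9]
q=3: [9, -3, 8, 10]
q=4: [10, 0, 11, 1]
Optimal cycle mean attained by: cycle 1->3->4->1, total 2 + (-7) + 0, length 3.
Answer: λ = -5/3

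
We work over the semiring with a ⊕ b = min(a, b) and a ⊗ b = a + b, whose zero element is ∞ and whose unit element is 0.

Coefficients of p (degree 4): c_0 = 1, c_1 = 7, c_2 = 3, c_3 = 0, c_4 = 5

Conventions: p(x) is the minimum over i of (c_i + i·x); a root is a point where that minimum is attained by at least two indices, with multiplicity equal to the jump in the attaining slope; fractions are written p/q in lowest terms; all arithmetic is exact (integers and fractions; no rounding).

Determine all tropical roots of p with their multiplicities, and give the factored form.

hull edge (i=0, c=1) to (i=3, c=0): slope -1/3, span 3
hull edge (i=3, c=0) to (i=4, c=5): slope 5, span 1
Factored form: p(x) = 5 ⊗ (x ⊕ (-5)) ⊗ (x ⊕ 1/3) ⊗ (x ⊕ 1/3) ⊗ (x ⊕ 1/3)
Answer: roots = -5 (mult 1), 1/3 (mult 3)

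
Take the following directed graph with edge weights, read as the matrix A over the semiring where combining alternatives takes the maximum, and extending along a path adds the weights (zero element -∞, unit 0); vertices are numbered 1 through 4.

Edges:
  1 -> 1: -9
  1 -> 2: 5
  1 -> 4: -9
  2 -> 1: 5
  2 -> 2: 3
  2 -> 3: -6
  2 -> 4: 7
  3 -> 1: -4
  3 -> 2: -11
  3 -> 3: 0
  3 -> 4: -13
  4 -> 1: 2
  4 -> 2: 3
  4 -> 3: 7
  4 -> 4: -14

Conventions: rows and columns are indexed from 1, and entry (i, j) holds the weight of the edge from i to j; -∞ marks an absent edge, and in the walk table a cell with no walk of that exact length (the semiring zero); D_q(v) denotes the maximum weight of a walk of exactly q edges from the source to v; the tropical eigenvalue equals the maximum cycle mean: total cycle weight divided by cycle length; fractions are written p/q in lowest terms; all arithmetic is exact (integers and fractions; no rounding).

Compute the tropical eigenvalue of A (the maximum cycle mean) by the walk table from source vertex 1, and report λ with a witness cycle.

q=0: [0, -∞, -∞, -∞]
q=1: [-9, 5, -∞, -9]
q=2: [10, 8, -1, 12]
q=3: [14, 15, 19, 15]
q=4: [20, 19, 22, 22]
Optimal cycle mean attained by: cycle 1->2->1, total 5 + 5, length 2.
Answer: λ = 5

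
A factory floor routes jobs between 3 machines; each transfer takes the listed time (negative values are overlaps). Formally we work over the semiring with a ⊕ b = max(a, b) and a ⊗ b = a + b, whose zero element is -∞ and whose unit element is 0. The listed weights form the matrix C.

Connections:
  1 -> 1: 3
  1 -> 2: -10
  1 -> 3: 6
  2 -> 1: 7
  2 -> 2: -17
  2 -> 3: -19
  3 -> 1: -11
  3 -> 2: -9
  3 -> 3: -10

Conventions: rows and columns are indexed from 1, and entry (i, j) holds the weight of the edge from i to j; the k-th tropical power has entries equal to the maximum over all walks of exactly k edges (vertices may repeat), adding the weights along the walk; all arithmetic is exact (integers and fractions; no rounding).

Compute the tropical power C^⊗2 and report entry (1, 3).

C^⊗2:
  [6, -3, 9]
  [10, -3, 13]
  [-2, -19, -5]
Key observation: the optimum is the walk 1->1->3, with weight 3 + 6 = 9.
Optimal value attained by: walk 1->1->3.
Answer: (C^⊗2)[1][3] = 9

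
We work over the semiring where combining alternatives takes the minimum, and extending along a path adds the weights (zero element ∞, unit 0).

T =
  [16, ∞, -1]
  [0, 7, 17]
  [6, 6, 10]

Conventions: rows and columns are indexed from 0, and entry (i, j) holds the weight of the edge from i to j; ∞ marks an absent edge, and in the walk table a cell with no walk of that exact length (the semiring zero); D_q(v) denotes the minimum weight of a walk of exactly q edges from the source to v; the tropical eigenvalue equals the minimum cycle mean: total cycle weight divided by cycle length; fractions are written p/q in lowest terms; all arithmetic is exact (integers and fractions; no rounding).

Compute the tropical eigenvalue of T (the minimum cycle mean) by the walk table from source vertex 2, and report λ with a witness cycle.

q=0: [∞, ∞, 0]
q=1: [6, 6, 10]
q=2: [6, 13, 5]
q=3: [11, 11, 5]
Optimal cycle mean attained by: cycle 0->2->1->0, total (-1) + 6 + 0, length 3.
Answer: λ = 5/3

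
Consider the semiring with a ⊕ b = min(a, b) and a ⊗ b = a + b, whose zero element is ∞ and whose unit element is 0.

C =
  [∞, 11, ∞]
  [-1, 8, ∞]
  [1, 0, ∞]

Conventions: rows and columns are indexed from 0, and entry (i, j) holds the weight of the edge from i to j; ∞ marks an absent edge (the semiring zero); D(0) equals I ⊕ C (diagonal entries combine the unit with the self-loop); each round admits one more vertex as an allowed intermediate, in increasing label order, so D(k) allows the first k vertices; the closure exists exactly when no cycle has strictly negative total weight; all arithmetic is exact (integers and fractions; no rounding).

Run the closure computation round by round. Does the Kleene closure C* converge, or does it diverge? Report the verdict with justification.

D(0):
  [0, 11, ∞]
  [-1, 0, ∞]
  [1, 0, 0]
D(1):
  [0, 11, ∞]
  [-1, 0, ∞]
  [1, 0, 0]
D(2):
  [0, 11, ∞]
  [-1, 0, ∞]
  [-1, 0, 0]
D(3):
  [0, 11, ∞]
  [-1, 0, ∞]
  [-1, 0, 0]
Key observation: every diagonal entry stays at the unit through all rounds, so no improving cycle exists.
Answer: CONVERGES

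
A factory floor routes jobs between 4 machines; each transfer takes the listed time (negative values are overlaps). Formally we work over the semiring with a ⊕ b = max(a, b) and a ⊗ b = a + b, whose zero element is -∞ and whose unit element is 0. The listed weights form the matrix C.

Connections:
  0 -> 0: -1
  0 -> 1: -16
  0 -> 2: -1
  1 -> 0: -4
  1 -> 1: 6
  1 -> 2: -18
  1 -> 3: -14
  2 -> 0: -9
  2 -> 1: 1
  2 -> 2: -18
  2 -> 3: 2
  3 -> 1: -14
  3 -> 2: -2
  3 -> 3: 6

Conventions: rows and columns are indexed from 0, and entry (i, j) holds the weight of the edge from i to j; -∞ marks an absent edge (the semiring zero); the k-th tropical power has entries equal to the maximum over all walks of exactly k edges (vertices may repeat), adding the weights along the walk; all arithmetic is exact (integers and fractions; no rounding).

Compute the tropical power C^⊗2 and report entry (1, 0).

C^⊗2:
  [-2, 0, -2, 1]
  [2, 12, -5, -8]
  [-3, 7, 0, 8]
  [-11, -1, 4, 12]
Key observation: the optimum is the walk 1->1->0, with weight 6 + (-4) = 2.
Optimal value attained by: walk 1->1->0.
Answer: (C^⊗2)[1][0] = 2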